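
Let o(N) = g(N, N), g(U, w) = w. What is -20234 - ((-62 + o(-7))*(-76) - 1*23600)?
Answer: -1878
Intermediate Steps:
o(N) = N
-20234 - ((-62 + o(-7))*(-76) - 1*23600) = -20234 - ((-62 - 7)*(-76) - 1*23600) = -20234 - (-69*(-76) - 23600) = -20234 - (5244 - 23600) = -20234 - 1*(-18356) = -20234 + 18356 = -1878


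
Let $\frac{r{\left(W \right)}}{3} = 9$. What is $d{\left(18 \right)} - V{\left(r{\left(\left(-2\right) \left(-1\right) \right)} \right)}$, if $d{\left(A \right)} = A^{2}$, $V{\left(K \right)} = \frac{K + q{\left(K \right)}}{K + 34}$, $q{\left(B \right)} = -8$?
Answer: $\frac{19745}{61} \approx 323.69$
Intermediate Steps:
$r{\left(W \right)} = 27$ ($r{\left(W \right)} = 3 \cdot 9 = 27$)
$V{\left(K \right)} = \frac{-8 + K}{34 + K}$ ($V{\left(K \right)} = \frac{K - 8}{K + 34} = \frac{-8 + K}{34 + K}$)
$d{\left(18 \right)} - V{\left(r{\left(\left(-2\right) \left(-1\right) \right)} \right)} = 18^{2} - \frac{-8 + 27}{34 + 27} = 324 - \frac{1}{61} \cdot 19 = 324 - \frac{19}{61} = \frac{19745}{61}$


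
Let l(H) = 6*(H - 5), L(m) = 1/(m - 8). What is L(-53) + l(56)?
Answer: 18665/61 ≈ 305.98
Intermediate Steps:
L(m) = 1/(-8 + m)
l(H) = -30 + 6*H (l(H) = 6*(-5 + H) = -30 + 6*H)
L(-53) + l(56) = 1/(-8 - 53) + (-30 + 6*56) = 1/(-61) + (-30 + 336) = -1/61 + 306 = 18665/61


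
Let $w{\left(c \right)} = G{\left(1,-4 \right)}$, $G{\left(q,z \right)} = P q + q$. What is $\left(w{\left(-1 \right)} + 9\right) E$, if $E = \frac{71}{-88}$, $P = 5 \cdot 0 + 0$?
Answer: $- \frac{355}{44} \approx -8.0682$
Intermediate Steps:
$P = 0$ ($P = 0 + 0 = 0$)
$E = - \frac{71}{88}$ ($E = 71 \left(- \frac{1}{88}\right) = - \frac{71}{88} \approx -0.80682$)
$G{\left(q,z \right)} = q$ ($G{\left(q,z \right)} = 0 q + q = 0 + q = q$)
$w{\left(c \right)} = 1$
$\left(w{\left(-1 \right)} + 9\right) E = \left(1 + 9\right) \left(- \frac{71}{88}\right) = 10 \left(- \frac{71}{88}\right) = - \frac{355}{44}$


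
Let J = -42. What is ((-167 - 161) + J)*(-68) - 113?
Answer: 25047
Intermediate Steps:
((-167 - 161) + J)*(-68) - 113 = ((-167 - 161) - 42)*(-68) - 113 = (-328 - 42)*(-68) - 113 = -370*(-68) - 113 = 25160 - 113 = 25047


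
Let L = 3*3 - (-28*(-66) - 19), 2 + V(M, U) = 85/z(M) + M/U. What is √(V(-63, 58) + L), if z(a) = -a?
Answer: I*√2702590562/1218 ≈ 42.682*I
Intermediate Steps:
V(M, U) = -2 - 85/M + M/U (V(M, U) = -2 + (85/((-M)) + M/U) = -2 + (85*(-1/M) + M/U) = -2 + (-85/M + M/U) = -2 - 85/M + M/U)
L = -1820 (L = 9 - (1848 - 19) = 9 - 1*1829 = 9 - 1829 = -1820)
√(V(-63, 58) + L) = √((-2 - 85/(-63) - 63/58) - 1820) = √((-2 - 85*(-1/63) - 63*1/58) - 1820) = √((-2 + 85/63 - 63/58) - 1820) = √(-6347/3654 - 1820) = √(-6656627/3654) = I*√2702590562/1218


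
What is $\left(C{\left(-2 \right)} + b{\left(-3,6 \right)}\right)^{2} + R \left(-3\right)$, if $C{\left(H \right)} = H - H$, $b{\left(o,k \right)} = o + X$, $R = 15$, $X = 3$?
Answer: $-45$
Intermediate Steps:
$b{\left(o,k \right)} = 3 + o$ ($b{\left(o,k \right)} = o + 3 = 3 + o$)
$C{\left(H \right)} = 0$
$\left(C{\left(-2 \right)} + b{\left(-3,6 \right)}\right)^{2} + R \left(-3\right) = \left(0 + \left(3 - 3\right)\right)^{2} + 15 \left(-3\right) = \left(0 + 0\right)^{2} - 45 = 0^{2} - 45 = 0 - 45 = -45$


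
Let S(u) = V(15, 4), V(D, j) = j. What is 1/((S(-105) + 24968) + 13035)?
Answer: 1/38007 ≈ 2.6311e-5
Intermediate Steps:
S(u) = 4
1/((S(-105) + 24968) + 13035) = 1/((4 + 24968) + 13035) = 1/(24972 + 13035) = 1/38007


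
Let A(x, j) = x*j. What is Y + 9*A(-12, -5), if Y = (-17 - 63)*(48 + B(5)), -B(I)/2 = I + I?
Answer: -1700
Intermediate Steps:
A(x, j) = j*x
B(I) = -4*I (B(I) = -2*(I + I) = -4*I)
Y = -2240 (Y = (-17 - 63)*(48 - 4*5) = -80*(48 - 20) = -80*28 = -2240)
Y + 9*A(-12, -5) = -2240 + 9*(-5*(-12)) = -2240 + 9*60 = -2240 + 540 = -1700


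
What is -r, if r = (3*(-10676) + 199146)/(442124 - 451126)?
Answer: 11937/643 ≈ 18.565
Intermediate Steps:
r = -11937/643 (r = (-32028 + 199146)/(-9002) = 167118*(-1/9002) = -11937/643 ≈ -18.565)
-r = -1*(-11937/643) = 11937/643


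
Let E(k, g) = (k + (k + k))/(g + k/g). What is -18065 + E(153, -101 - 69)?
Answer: -30877675/1709 ≈ -18068.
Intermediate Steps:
E(k, g) = 3*k/(g + k/g) (E(k, g) = (k + 2*k)/(g + k/g) = (3*k)/(g + k/g) = 3*k/(g + k/g))
-18065 + E(153, -101 - 69) = -18065 + 3*(-101 - 69)*153/(153 + (-101 - 69)²) = -18065 + 3*(-170)*153/(153 + (-170)²) = -18065 + 3*(-170)*153/(153 + 28900) = -18065 + 3*(-170)*153/29053 = -18065 + 3*(-170)*153*(1/29053) = -18065 - 4590/1709 = -30877675/1709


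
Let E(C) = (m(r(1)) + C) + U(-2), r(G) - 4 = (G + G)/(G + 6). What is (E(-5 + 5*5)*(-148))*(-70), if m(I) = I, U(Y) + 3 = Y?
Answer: 199800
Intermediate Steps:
U(Y) = -3 + Y
r(G) = 4 + 2*G/(6 + G) (r(G) = 4 + (G + G)/(G + 6) = 4 + (2*G)/(6 + G) = 4 + 2*G/(6 + G))
E(C) = -5/7 + C (E(C) = (6*(4 + 1)/(6 + 1) + C) + (-3 - 2) = (6*5/7 + C) - 5 = (6*(1/7)*5 + C) - 5 = (30/7 + C) - 5 = -5/7 + C)
(E(-5 + 5*5)*(-148))*(-70) = ((-5/7 + (-5 + 5*5))*(-148))*(-70) = ((-5/7 + (-5 + 25))*(-148))*(-70) = ((-5/7 + 20)*(-148))*(-70) = ((135/7)*(-148))*(-70) = -19980/7*(-70) = 199800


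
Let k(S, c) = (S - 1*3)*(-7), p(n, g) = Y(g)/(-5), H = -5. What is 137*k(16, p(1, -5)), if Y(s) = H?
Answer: -12467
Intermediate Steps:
Y(s) = -5
p(n, g) = 1 (p(n, g) = -5/(-5) = -5*(-1/5) = 1)
k(S, c) = 21 - 7*S (k(S, c) = (S - 3)*(-7) = (-3 + S)*(-7) = 21 - 7*S)
137*k(16, p(1, -5)) = 137*(21 - 7*16) = 137*(21 - 112) = 137*(-91) = -12467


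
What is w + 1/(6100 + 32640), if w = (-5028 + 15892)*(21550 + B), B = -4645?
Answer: 7114830340801/38740 ≈ 1.8366e+8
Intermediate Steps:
w = 183655920 (w = (-5028 + 15892)*(21550 - 4645) = 10864*16905 = 183655920)
w + 1/(6100 + 32640) = 183655920 + 1/(6100 + 32640) = 183655920 + 1/38740 = 7114830340801/38740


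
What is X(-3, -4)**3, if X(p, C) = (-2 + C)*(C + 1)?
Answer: 5832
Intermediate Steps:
X(p, C) = (1 + C)*(-2 + C) (X(p, C) = (-2 + C)*(1 + C) = (1 + C)*(-2 + C))
X(-3, -4)**3 = (-2 + (-4)**2 - 1*(-4))**3 = (-2 + 16 + 4)**3 = 18**3 = 5832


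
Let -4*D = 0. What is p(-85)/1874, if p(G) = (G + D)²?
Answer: 7225/1874 ≈ 3.8554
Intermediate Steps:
D = 0 (D = -¼*0 = 0)
p(G) = G² (p(G) = (G + 0)² = G²)
p(-85)/1874 = (-85)²/1874 = 7225*(1/1874) = 7225/1874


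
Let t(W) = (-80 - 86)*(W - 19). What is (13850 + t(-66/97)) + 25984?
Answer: 4180792/97 ≈ 43101.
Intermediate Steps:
t(W) = 3154 - 166*W (t(W) = -166*(-19 + W) = 3154 - 166*W)
(13850 + t(-66/97)) + 25984 = (13850 + (3154 - (-10956)/97)) + 25984 = (13850 + (3154 - 166*(-66/97))) + 25984 = (13850 + (3154 + 10956/97)) + 25984 = (13850 + 316894/97) + 25984 = 1660344/97 + 25984 = 4180792/97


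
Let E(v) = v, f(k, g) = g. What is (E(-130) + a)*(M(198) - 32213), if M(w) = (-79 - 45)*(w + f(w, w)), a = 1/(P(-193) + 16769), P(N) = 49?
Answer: 177786528463/16818 ≈ 1.0571e+7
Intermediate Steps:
a = 1/16818 (a = 1/(49 + 16769) = 1/16818 ≈ 5.9460e-5)
M(w) = -248*w (M(w) = (-79 - 45)*(w + w) = -248*w)
(E(-130) + a)*(M(198) - 32213) = (-130 + 1/16818)*(-248*198 - 32213) = -2186339*(-49104 - 32213)/16818 = -2186339/16818*(-81317) = 177786528463/16818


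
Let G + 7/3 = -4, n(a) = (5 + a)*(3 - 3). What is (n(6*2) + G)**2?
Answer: 361/9 ≈ 40.111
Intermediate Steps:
n(a) = 0 (n(a) = (5 + a)*0 = 0)
G = -19/3 (G = -7/3 - 4 = -19/3 ≈ -6.3333)
(n(6*2) + G)**2 = (0 - 19/3)**2 = (-19/3)**2 = 361/9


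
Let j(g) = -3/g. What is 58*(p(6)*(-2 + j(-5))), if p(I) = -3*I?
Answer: 7308/5 ≈ 1461.6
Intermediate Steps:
58*(p(6)*(-2 + j(-5))) = 58*((-3*6)*(-2 - 3/(-5))) = 58*(-18*(-2 - 3*(-⅕))) = 58*(-18*(-2 + ⅗)) = 58*(-18*(-7/5)) = 58*(126/5) = 7308/5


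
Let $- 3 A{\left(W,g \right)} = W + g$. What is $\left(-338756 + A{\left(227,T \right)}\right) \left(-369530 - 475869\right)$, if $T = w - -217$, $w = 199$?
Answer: $\frac{859695542489}{3} \approx 2.8657 \cdot 10^{11}$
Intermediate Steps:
$T = 416$ ($T = 199 - -217 = 199 + 217 = 416$)
$A{\left(W,g \right)} = - \frac{W}{3} - \frac{g}{3}$ ($A{\left(W,g \right)} = - \frac{W + g}{3} = - \frac{W}{3} - \frac{g}{3}$)
$\left(-338756 + A{\left(227,T \right)}\right) \left(-369530 - 475869\right) = \left(-338756 - \frac{643}{3}\right) \left(-369530 - 475869\right) = \left(-338756 - \frac{643}{3}\right) \left(-845399\right) = \left(- \frac{1016911}{3}\right) \left(-845399\right) = \frac{859695542489}{3}$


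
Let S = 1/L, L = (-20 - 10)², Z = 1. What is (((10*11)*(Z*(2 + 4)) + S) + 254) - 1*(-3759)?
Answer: 4205701/900 ≈ 4673.0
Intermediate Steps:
L = 900 (L = (-30)² = 900)
S = 1/900 ≈ 0.0011111
(((10*11)*(Z*(2 + 4)) + S) + 254) - 1*(-3759) = (((10*11)*(1*(2 + 4)) + 1/900) + 254) - 1*(-3759) = ((110*(1*6) + 1/900) + 254) + 3759 = ((110*6 + 1/900) + 254) + 3759 = ((660 + 1/900) + 254) + 3759 = (594001/900 + 254) + 3759 = 822601/900 + 3759 = 4205701/900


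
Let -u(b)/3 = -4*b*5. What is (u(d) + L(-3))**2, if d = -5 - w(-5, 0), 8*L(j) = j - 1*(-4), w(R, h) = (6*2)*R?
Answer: 697012801/64 ≈ 1.0891e+7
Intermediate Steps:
w(R, h) = 12*R
L(j) = 1/2 + j/8 (L(j) = (j - 1*(-4))/8 = (j + 4)/8 = (4 + j)/8 = 1/2 + j/8)
d = 55 (d = -5 - 12*(-5) = -5 - 1*(-60) = -5 + 60 = 55)
u(b) = 60*b (u(b) = -3*(-4*b)*5 = -(-60)*b = 60*b)
(u(d) + L(-3))**2 = (60*55 + (1/2 + (1/8)*(-3)))**2 = (3300 + (1/2 - 3/8))**2 = (3300 + 1/8)**2 = (26401/8)**2 = 697012801/64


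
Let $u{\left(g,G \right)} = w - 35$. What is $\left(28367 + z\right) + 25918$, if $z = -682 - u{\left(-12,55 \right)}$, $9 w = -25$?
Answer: $\frac{482767}{9} \approx 53641.0$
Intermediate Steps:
$w = - \frac{25}{9}$ ($w = \frac{1}{9} \left(-25\right) = - \frac{25}{9} \approx -2.7778$)
$u{\left(g,G \right)} = - \frac{340}{9}$ ($u{\left(g,G \right)} = - \frac{25}{9} - 35 = - \frac{340}{9}$)
$z = - \frac{5798}{9}$ ($z = -682 - - \frac{340}{9} = -682 + \frac{340}{9} = - \frac{5798}{9} \approx -644.22$)
$\left(28367 + z\right) + 25918 = \left(28367 - \frac{5798}{9}\right) + 25918 = \frac{249505}{9} + 25918 = \frac{482767}{9}$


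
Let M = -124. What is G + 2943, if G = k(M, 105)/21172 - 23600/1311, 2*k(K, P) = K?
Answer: 40593807737/13878246 ≈ 2925.0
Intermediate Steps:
k(K, P) = K/2
G = -249870241/13878246 (G = ((½)*(-124))/21172 - 23600/1311 = -62*1/21172 - 23600*1/1311 = -31/10586 - 23600/1311 = -249870241/13878246 ≈ -18.004)
G + 2943 = -249870241/13878246 + 2943 = 40593807737/13878246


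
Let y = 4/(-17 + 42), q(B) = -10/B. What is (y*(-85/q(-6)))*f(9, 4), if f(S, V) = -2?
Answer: 408/25 ≈ 16.320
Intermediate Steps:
y = 4/25 ≈ 0.16000
(y*(-85/q(-6)))*f(9, 4) = (4*(-85/((-10/(-6))))/25)*(-2) = (4*(-85/((-10*(-⅙))))/25)*(-2) = (4*(-85/5/3)/25)*(-2) = (4*(-85*⅗)/25)*(-2) = ((4/25)*(-51))*(-2) = -204/25*(-2) = 408/25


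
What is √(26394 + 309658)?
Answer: 2*√84013 ≈ 579.70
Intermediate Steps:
√(26394 + 309658) = √336052 = 2*√84013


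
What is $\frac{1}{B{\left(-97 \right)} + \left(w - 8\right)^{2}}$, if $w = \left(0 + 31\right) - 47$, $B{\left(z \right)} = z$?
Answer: $\frac{1}{479} \approx 0.0020877$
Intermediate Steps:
$w = -16$ ($w = 31 - 47 = -16$)
$\frac{1}{B{\left(-97 \right)} + \left(w - 8\right)^{2}} = \frac{1}{-97 + \left(-16 - 8\right)^{2}} = \frac{1}{-97 + \left(-24\right)^{2}} = \frac{1}{-97 + 576} = \frac{1}{479}$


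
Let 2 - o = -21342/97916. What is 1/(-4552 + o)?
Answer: -48958/222748229 ≈ -0.00021979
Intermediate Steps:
o = 108587/48958 (o = 2 - (-21342)/97916 = 2 - 1*(-10671/48958) = 2 + 10671/48958 = 108587/48958 ≈ 2.2180)
1/(-4552 + o) = 1/(-4552 + 108587/48958) = 1/(-222748229/48958) = -48958/222748229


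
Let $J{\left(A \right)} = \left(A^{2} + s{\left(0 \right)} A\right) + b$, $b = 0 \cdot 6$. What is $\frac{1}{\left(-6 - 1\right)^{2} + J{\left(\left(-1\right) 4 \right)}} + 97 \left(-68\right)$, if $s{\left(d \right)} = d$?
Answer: $- \frac{428739}{65} \approx -6596.0$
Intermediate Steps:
$b = 0$
$J{\left(A \right)} = A^{2}$ ($J{\left(A \right)} = \left(A^{2} + 0 A\right) + 0 = \left(A^{2} + 0\right) + 0 = A^{2} + 0 = A^{2}$)
$\frac{1}{\left(-6 - 1\right)^{2} + J{\left(\left(-1\right) 4 \right)}} + 97 \left(-68\right) = \frac{1}{\left(-6 - 1\right)^{2} + \left(\left(-1\right) 4\right)^{2}} + 97 \left(-68\right) = \frac{1}{\left(-7\right)^{2} + \left(-4\right)^{2}} - 6596 = \frac{1}{49 + 16} - 6596 = \frac{1}{65} - 6596 = - \frac{428739}{65}$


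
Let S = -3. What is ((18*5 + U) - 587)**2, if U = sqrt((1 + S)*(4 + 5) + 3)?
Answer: (497 - I*sqrt(15))**2 ≈ 2.4699e+5 - 3850.0*I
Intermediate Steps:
U = I*sqrt(15) (U = sqrt((1 - 3)*(4 + 5) + 3) = sqrt(-2*9 + 3) = sqrt(-18 + 3) = sqrt(-15) = I*sqrt(15) ≈ 3.873*I)
((18*5 + U) - 587)**2 = ((18*5 + I*sqrt(15)) - 587)**2 = ((90 + I*sqrt(15)) - 587)**2 = (-497 + I*sqrt(15))**2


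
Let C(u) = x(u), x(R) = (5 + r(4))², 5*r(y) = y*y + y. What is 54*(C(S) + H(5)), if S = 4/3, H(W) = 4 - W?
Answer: 4320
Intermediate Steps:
r(y) = y/5 + y²/5 (r(y) = (y*y + y)/5 = (y² + y)/5 = (y + y²)/5 = y/5 + y²/5)
x(R) = 81 (x(R) = (5 + (⅕)*4*(1 + 4))² = (5 + (⅕)*4*5)² = (5 + 4)² = 9² = 81)
S = 4/3 (S = 4*(⅓) = 4/3 ≈ 1.3333)
C(u) = 81
54*(C(S) + H(5)) = 54*(81 + (4 - 1*5)) = 54*(81 + (4 - 5)) = 54*(81 - 1) = 54*80 = 4320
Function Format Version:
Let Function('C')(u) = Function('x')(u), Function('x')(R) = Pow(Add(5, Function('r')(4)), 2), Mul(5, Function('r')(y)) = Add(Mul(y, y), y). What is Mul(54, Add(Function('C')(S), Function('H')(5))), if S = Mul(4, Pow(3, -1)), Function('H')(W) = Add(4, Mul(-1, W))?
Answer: 4320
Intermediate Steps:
Function('r')(y) = Add(Mul(Rational(1, 5), y), Mul(Rational(1, 5), Pow(y, 2))) (Function('r')(y) = Mul(Rational(1, 5), Add(Mul(y, y), y)) = Mul(Rational(1, 5), Add(Pow(y, 2), y)) = Mul(Rational(1, 5), Add(y, Pow(y, 2))) = Add(Mul(Rational(1, 5), y), Mul(Rational(1, 5), Pow(y, 2))))
Function('x')(R) = 81 (Function('x')(R) = Pow(Add(5, Mul(Rational(1, 5), 4, Add(1, 4))), 2) = Pow(Add(5, Mul(Rational(1, 5), 4, 5)), 2) = Pow(Add(5, 4), 2) = Pow(9, 2) = 81)
S = Rational(4, 3) (S = Mul(4, Rational(1, 3)) = Rational(4, 3) ≈ 1.3333)
Function('C')(u) = 81
Mul(54, Add(Function('C')(S), Function('H')(5))) = Mul(54, Add(81, Add(4, Mul(-1, 5)))) = Mul(54, Add(81, Add(4, -5))) = Mul(54, Add(81, -1)) = Mul(54, 80) = 4320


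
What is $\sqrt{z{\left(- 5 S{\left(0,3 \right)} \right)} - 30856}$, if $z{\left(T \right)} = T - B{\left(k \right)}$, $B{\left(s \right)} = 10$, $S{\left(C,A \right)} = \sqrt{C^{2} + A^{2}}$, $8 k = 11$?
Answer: $i \sqrt{30881} \approx 175.73 i$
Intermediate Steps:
$k = \frac{11}{8}$ ($k = \frac{1}{8} \cdot 11 = \frac{11}{8} \approx 1.375$)
$S{\left(C,A \right)} = \sqrt{A^{2} + C^{2}}$
$z{\left(T \right)} = -10 + T$ ($z{\left(T \right)} = T - 10 = -10 + T$)
$\sqrt{z{\left(- 5 S{\left(0,3 \right)} \right)} - 30856} = \sqrt{\left(-10 - 5 \sqrt{3^{2} + 0^{2}}\right) - 30856} = \sqrt{\left(-10 - 5 \sqrt{9 + 0}\right) - 30856} = \sqrt{\left(-10 - 5 \sqrt{9}\right) - 30856} = \sqrt{\left(-10 - 15\right) - 30856} = \sqrt{-25 - 30856} = \sqrt{-30881} = i \sqrt{30881}$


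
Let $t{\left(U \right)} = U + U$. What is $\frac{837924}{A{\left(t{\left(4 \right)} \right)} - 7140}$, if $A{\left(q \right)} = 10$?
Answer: $- \frac{418962}{3565} \approx -117.52$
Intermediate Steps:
$t{\left(U \right)} = 2 U$
$\frac{837924}{A{\left(t{\left(4 \right)} \right)} - 7140} = \frac{837924}{10 - 7140} = \frac{837924}{-7130} = 837924 \left(- \frac{1}{7130}\right) = - \frac{418962}{3565}$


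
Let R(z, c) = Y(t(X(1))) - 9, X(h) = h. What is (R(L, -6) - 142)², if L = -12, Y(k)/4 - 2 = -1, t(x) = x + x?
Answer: 21609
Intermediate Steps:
t(x) = 2*x
Y(k) = 4 (Y(k) = 8 + 4*(-1) = 8 - 4 = 4)
R(z, c) = -5 (R(z, c) = 4 - 9 = -5)
(R(L, -6) - 142)² = (-5 - 142)² = (-147)² = 21609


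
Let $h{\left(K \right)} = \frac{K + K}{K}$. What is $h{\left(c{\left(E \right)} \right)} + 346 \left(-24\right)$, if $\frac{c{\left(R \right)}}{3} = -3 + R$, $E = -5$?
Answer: $-8302$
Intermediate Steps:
$c{\left(R \right)} = -9 + 3 R$ ($c{\left(R \right)} = 3 \left(-3 + R\right) = -9 + 3 R$)
$h{\left(K \right)} = 2$ ($h{\left(K \right)} = \frac{2 K}{K} = 2$)
$h{\left(c{\left(E \right)} \right)} + 346 \left(-24\right) = 2 + 346 \left(-24\right) = 2 - 8304 = -8302$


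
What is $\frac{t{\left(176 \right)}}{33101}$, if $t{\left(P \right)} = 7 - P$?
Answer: $- \frac{169}{33101} \approx -0.0051056$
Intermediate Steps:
$\frac{t{\left(176 \right)}}{33101} = \frac{7 - 176}{33101} = \left(7 - 176\right) \frac{1}{33101} = \left(-169\right) \frac{1}{33101} = - \frac{169}{33101}$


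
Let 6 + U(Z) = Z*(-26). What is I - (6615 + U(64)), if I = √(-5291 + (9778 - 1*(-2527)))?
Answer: -4945 + √7014 ≈ -4861.3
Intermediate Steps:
U(Z) = -6 - 26*Z (U(Z) = -6 + Z*(-26) = -6 - 26*Z)
I = √7014 (I = √(-5291 + (9778 + 2527)) = √(-5291 + 12305) = √7014 ≈ 83.750)
I - (6615 + U(64)) = √7014 - (6615 + (-6 - 26*64)) = √7014 - (6615 + (-6 - 1664)) = √7014 - (6615 - 1670) = √7014 - 1*4945 = √7014 - 4945 = -4945 + √7014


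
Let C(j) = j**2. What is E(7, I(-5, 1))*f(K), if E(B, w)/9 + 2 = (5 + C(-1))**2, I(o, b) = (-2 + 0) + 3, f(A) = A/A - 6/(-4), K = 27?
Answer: 765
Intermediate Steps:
f(A) = 5/2 (f(A) = 1 - 6*(-1/4) = 1 + 3/2 = 5/2)
I(o, b) = 1 (I(o, b) = -2 + 3 = 1)
E(B, w) = 306 (E(B, w) = -18 + 9*(5 + (-1)**2)**2 = -18 + 9*(5 + 1)**2 = -18 + 9*6**2 = -18 + 9*36 = -18 + 324 = 306)
E(7, I(-5, 1))*f(K) = 306*(5/2) = 765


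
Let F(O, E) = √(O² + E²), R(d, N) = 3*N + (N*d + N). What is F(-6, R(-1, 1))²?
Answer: 45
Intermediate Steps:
R(d, N) = 4*N + N*d (R(d, N) = 3*N + (N + N*d) = 4*N + N*d)
F(O, E) = √(E² + O²)
F(-6, R(-1, 1))² = (√((1*(4 - 1))² + (-6)²))² = (√((1*3)² + 36))² = (√(3² + 36))² = (√(9 + 36))² = (√45)² = (3*√5)² = 45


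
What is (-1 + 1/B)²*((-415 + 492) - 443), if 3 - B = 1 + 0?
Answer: -183/2 ≈ -91.500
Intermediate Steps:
B = 2 (B = 3 - (1 + 0) = 3 - 1*1 = 3 - 1 = 2)
(-1 + 1/B)²*((-415 + 492) - 443) = (-1 + 1/2)²*((-415 + 492) - 443) = (-1 + ½)²*(77 - 443) = (-½)²*(-366) = (¼)*(-366) = -183/2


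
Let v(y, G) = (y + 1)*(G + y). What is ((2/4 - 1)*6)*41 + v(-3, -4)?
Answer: -109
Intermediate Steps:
v(y, G) = (1 + y)*(G + y)
((2/4 - 1)*6)*41 + v(-3, -4) = ((2/4 - 1)*6)*41 + (-4 - 3 + (-3)**2 - 4*(-3)) = ((2*(1/4) - 1)*6)*41 + (-4 - 3 + 9 + 12) = ((1/2 - 1)*6)*41 + 14 = -1/2*6*41 + 14 = -3*41 + 14 = -123 + 14 = -109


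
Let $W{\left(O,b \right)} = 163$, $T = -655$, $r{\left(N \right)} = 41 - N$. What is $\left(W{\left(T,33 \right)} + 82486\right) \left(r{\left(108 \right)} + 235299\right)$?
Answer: $19441689568$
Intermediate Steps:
$\left(W{\left(T,33 \right)} + 82486\right) \left(r{\left(108 \right)} + 235299\right) = \left(163 + 82486\right) \left(\left(41 - 108\right) + 235299\right) = 82649 \left(\left(41 - 108\right) + 235299\right) = 82649 \left(-67 + 235299\right) = 82649 \cdot 235232 = 19441689568$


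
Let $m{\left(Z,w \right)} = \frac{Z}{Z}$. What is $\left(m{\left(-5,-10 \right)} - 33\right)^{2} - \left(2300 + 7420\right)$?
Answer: $-8696$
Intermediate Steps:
$m{\left(Z,w \right)} = 1$
$\left(m{\left(-5,-10 \right)} - 33\right)^{2} - \left(2300 + 7420\right) = \left(1 - 33\right)^{2} - \left(2300 + 7420\right) = \left(-32\right)^{2} - 9720 = 1024 - 9720 = -8696$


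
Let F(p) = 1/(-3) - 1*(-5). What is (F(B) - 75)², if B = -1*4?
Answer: 44521/9 ≈ 4946.8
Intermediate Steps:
B = -4
F(p) = 14/3 (F(p) = -⅓ + 5 = 14/3)
(F(B) - 75)² = (14/3 - 75)² = (-211/3)² = 44521/9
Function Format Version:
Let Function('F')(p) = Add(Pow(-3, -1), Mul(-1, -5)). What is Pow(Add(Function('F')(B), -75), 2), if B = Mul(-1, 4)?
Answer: Rational(44521, 9) ≈ 4946.8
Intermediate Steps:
B = -4
Function('F')(p) = Rational(14, 3) (Function('F')(p) = Add(Rational(-1, 3), 5) = Rational(14, 3))
Pow(Add(Function('F')(B), -75), 2) = Pow(Add(Rational(14, 3), -75), 2) = Pow(Rational(-211, 3), 2) = Rational(44521, 9)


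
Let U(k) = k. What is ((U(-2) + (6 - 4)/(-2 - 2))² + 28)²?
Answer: 18769/16 ≈ 1173.1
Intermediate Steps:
((U(-2) + (6 - 4)/(-2 - 2))² + 28)² = ((-2 + (6 - 4)/(-2 - 2))² + 28)² = ((-2 + 2/(-4))² + 28)² = ((-2 + 2*(-¼))² + 28)² = ((-2 - ½)² + 28)² = ((-5/2)² + 28)² = (25/4 + 28)² = (137/4)² = 18769/16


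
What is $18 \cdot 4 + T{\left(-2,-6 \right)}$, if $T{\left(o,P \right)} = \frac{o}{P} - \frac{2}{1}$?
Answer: $\frac{211}{3} \approx 70.333$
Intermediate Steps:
$T{\left(o,P \right)} = -2 + \frac{o}{P}$ ($T{\left(o,P \right)} = \frac{o}{P} - 2 = -2 + \frac{o}{P}$)
$18 \cdot 4 + T{\left(-2,-6 \right)} = 18 \cdot 4 - \left(2 + \frac{2}{-6}\right) = 72 - \frac{5}{3} = \frac{211}{3}$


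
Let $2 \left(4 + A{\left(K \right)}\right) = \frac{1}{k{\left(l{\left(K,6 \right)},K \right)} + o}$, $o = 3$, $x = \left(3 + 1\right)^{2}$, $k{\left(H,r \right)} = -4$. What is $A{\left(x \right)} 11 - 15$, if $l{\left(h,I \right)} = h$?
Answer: $- \frac{129}{2} \approx -64.5$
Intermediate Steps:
$x = 16$ ($x = 4^{2} = 16$)
$A{\left(K \right)} = - \frac{9}{2}$ ($A{\left(K \right)} = -4 + \frac{1}{2 \left(-4 + 3\right)} = -4 + \frac{1}{2 \left(-1\right)} = -4 + \frac{1}{2} \left(-1\right) = -4 - \frac{1}{2} = - \frac{9}{2}$)
$A{\left(x \right)} 11 - 15 = \left(- \frac{9}{2}\right) 11 - 15 = - \frac{99}{2} - 15 = - \frac{129}{2}$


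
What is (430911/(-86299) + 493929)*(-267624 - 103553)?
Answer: -15821474507231220/86299 ≈ -1.8333e+11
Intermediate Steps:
(430911/(-86299) + 493929)*(-267624 - 103553) = (430911*(-1/86299) + 493929)*(-371177) = (-430911/86299 + 493929)*(-371177) = (42625147860/86299)*(-371177) = -15821474507231220/86299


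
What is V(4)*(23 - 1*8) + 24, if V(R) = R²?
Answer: 264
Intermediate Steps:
V(4)*(23 - 1*8) + 24 = 4²*(23 - 1*8) + 24 = 16*(23 - 8) + 24 = 16*15 + 24 = 240 + 24 = 264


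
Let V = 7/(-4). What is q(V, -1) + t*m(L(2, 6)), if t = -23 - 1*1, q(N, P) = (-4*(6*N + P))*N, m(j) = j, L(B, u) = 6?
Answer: -449/2 ≈ -224.50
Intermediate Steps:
V = -7/4 (V = 7*(-1/4) = -7/4 ≈ -1.7500)
q(N, P) = N*(-24*N - 4*P) (q(N, P) = (-4*(P + 6*N))*N = (-24*N - 4*P)*N = N*(-24*N - 4*P))
t = -24 (t = -23 - 1 = -24)
q(V, -1) + t*m(L(2, 6)) = -4*(-7/4)*(-1 + 6*(-7/4)) - 24*6 = -4*(-7/4)*(-1 - 21/2) - 144 = -4*(-7/4)*(-23/2) - 144 = -161/2 - 144 = -449/2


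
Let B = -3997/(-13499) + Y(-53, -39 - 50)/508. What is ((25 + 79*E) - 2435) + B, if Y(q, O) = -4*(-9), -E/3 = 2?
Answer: -4943622622/1714373 ≈ -2883.6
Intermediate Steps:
E = -6 (E = -3*2 = -6)
Y(q, O) = 36
B = 629110/1714373 (B = -3997/(-13499) + 36/508 = -3997*(-1/13499) + 36*(1/508) = 3997/13499 + 9/127 = 629110/1714373 ≈ 0.36696)
((25 + 79*E) - 2435) + B = ((25 + 79*(-6)) - 2435) + 629110/1714373 = ((25 - 474) - 2435) + 629110/1714373 = (-449 - 2435) + 629110/1714373 = -2884 + 629110/1714373 = -4943622622/1714373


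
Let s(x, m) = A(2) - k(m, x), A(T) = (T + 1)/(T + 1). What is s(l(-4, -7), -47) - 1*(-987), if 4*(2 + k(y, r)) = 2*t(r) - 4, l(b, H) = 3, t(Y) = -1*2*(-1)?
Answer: 990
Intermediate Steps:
t(Y) = 2 (t(Y) = -2*(-1) = 2)
A(T) = 1 (A(T) = (1 + T)/(1 + T) = 1)
k(y, r) = -2 (k(y, r) = -2 + (2*2 - 4)/4 = -2 + (4 - 4)/4 = -2 + (¼)*0 = -2 + 0 = -2)
s(x, m) = 3 (s(x, m) = 1 - 1*(-2) = 1 + 2 = 3)
s(l(-4, -7), -47) - 1*(-987) = 3 - 1*(-987) = 3 + 987 = 990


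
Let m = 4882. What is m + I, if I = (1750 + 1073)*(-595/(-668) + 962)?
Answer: 1819045829/668 ≈ 2.7231e+6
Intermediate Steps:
I = 1815784653/668 (I = 2823*(-595*(-1/668) + 962) = 2823*(595/668 + 962) = 2823*(643211/668) = 1815784653/668 ≈ 2.7182e+6)
m + I = 4882 + 1815784653/668 = 1819045829/668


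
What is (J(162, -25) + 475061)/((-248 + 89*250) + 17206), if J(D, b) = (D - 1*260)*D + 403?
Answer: 114897/9802 ≈ 11.722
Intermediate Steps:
J(D, b) = 403 + D*(-260 + D) (J(D, b) = (D - 260)*D + 403 = (-260 + D)*D + 403 = D*(-260 + D) + 403 = 403 + D*(-260 + D))
(J(162, -25) + 475061)/((-248 + 89*250) + 17206) = ((403 + 162² - 260*162) + 475061)/((-248 + 89*250) + 17206) = ((403 + 26244 - 42120) + 475061)/((-248 + 22250) + 17206) = (-15473 + 475061)/(22002 + 17206) = 459588/39208 = 459588*(1/39208) = 114897/9802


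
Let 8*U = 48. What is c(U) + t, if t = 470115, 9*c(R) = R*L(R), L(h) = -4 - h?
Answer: 1410325/3 ≈ 4.7011e+5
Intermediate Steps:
U = 6 (U = (1/8)*48 = 6)
c(R) = R*(-4 - R)/9 (c(R) = (R*(-4 - R))/9 = R*(-4 - R)/9)
c(U) + t = -1/9*6*(4 + 6) + 470115 = -1/9*6*10 + 470115 = -20/3 + 470115 = 1410325/3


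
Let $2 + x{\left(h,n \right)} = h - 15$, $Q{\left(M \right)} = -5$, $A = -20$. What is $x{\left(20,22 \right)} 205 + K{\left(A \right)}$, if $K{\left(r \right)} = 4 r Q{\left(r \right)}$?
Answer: $1015$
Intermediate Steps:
$K{\left(r \right)} = - 20 r$ ($K{\left(r \right)} = 4 r \left(-5\right) = - 20 r$)
$x{\left(h,n \right)} = -17 + h$ ($x{\left(h,n \right)} = -2 + \left(h - 15\right) = -2 + \left(-15 + h\right) = -17 + h$)
$x{\left(20,22 \right)} 205 + K{\left(A \right)} = \left(-17 + 20\right) 205 - -400 = 3 \cdot 205 + 400 = 615 + 400 = 1015$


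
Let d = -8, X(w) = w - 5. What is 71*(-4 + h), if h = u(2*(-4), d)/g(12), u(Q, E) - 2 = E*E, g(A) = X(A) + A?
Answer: -710/19 ≈ -37.368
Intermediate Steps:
X(w) = -5 + w
g(A) = -5 + 2*A (g(A) = (-5 + A) + A = -5 + 2*A)
u(Q, E) = 2 + E² (u(Q, E) = 2 + E*E = 2 + E²)
h = 66/19 (h = (2 + (-8)²)/(-5 + 2*12) = (2 + 64)/(-5 + 24) = 66/19 ≈ 3.4737)
71*(-4 + h) = 71*(-4 + 66/19) = 71*(-10/19) = -710/19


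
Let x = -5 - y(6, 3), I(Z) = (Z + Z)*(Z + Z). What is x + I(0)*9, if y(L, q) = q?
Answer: -8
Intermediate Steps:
I(Z) = 4*Z² (I(Z) = (2*Z)*(2*Z) = 4*Z²)
x = -8 (x = -5 - 1*3 = -5 - 3 = -8)
x + I(0)*9 = -8 + (4*0²)*9 = -8 + (4*0)*9 = -8 + 0*9 = -8 + 0 = -8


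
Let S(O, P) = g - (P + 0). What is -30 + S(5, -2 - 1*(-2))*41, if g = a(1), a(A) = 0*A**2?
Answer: -30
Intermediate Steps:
a(A) = 0
g = 0
S(O, P) = -P (S(O, P) = 0 - (P + 0) = 0 - P = -P)
-30 + S(5, -2 - 1*(-2))*41 = -30 - (-2 - 1*(-2))*41 = -30 - (-2 + 2)*41 = -30 - 1*0*41 = -30 + 0*41 = -30 + 0 = -30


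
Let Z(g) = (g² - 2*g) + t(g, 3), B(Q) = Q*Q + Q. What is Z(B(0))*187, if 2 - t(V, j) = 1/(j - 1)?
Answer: 561/2 ≈ 280.50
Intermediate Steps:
t(V, j) = 2 - 1/(-1 + j) (t(V, j) = 2 - 1/(j - 1) = 2 - 1/(-1 + j))
B(Q) = Q + Q² (B(Q) = Q² + Q = Q + Q²)
Z(g) = 3/2 + g² - 2*g (Z(g) = (g² - 2*g) + (-3 + 2*3)/(-1 + 3) = (g² - 2*g) + (-3 + 6)/2 = (g² - 2*g) + (½)*3 = (g² - 2*g) + 3/2 = 3/2 + g² - 2*g)
Z(B(0))*187 = (3/2 + (0*(1 + 0))² - 0*(1 + 0))*187 = (3/2 + (0*1)² - 0)*187 = (3/2 + 0² - 2*0)*187 = (3/2 + 0 + 0)*187 = (3/2)*187 = 561/2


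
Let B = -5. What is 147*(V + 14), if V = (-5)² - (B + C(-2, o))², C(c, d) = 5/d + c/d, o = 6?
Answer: 11025/4 ≈ 2756.3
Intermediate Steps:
V = 19/4 (V = (-5)² - (-5 + (5 - 2)/6)² = 25 - (-5 + (⅙)*3)² = 25 - (-5 + ½)² = 25 - (-9/2)² = 25 - 1*81/4 = 25 - 81/4 = 19/4 ≈ 4.7500)
147*(V + 14) = 147*(19/4 + 14) = 147*(75/4) = 11025/4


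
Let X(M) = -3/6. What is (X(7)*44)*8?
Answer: -176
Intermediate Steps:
X(M) = -½ (X(M) = -3*⅙ = -½)
(X(7)*44)*8 = -½*44*8 = -22*8 = -176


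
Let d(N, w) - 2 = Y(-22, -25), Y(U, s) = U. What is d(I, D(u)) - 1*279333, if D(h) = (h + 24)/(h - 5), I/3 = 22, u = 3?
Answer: -279353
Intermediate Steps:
I = 66 (I = 3*22 = 66)
D(h) = (24 + h)/(-5 + h)
d(N, w) = -20 (d(N, w) = 2 - 22 = -20)
d(I, D(u)) - 1*279333 = -20 - 1*279333 = -20 - 279333 = -279353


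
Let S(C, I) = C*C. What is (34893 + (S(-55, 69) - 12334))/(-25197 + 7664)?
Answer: -25584/17533 ≈ -1.4592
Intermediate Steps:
S(C, I) = C²
(34893 + (S(-55, 69) - 12334))/(-25197 + 7664) = (34893 + ((-55)² - 12334))/(-25197 + 7664) = (34893 + (3025 - 12334))/(-17533) = (34893 - 9309)*(-1/17533) = 25584*(-1/17533) = -25584/17533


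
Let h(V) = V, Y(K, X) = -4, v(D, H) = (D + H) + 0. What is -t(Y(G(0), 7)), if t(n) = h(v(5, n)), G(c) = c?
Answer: -1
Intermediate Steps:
v(D, H) = D + H
t(n) = 5 + n
-t(Y(G(0), 7)) = -(5 - 4) = -1*1 = -1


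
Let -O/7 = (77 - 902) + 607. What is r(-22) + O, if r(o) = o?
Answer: 1504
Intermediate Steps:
O = 1526 (O = -7*((77 - 902) + 607) = -7*(-825 + 607) = -7*(-218) = 1526)
r(-22) + O = -22 + 1526 = 1504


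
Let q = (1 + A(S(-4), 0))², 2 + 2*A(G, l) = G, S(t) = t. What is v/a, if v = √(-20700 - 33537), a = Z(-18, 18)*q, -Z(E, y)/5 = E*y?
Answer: I*√54237/6480 ≈ 0.03594*I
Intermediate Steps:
A(G, l) = -1 + G/2
Z(E, y) = -5*E*y
q = 4 (q = (1 + (-1 + (½)*(-4)))² = (1 + (-1 - 2))² = (1 - 3)² = (-2)² = 4)
a = 6480 (a = -5*(-18)*18*4 = 1620*4 = 6480)
v = I*√54237 (v = √(-54237) = I*√54237 ≈ 232.89*I)
v/a = (I*√54237)/6480 = (I*√54237)*(1/6480) = I*√54237/6480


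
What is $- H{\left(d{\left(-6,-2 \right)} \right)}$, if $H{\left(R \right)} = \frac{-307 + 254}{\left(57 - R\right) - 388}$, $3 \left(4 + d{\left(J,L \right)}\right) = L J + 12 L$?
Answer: $- \frac{53}{323} \approx -0.16409$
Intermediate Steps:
$d{\left(J,L \right)} = -4 + 4 L + \frac{J L}{3}$ ($d{\left(J,L \right)} = -4 + \frac{L J + 12 L}{3} = -4 + \frac{J L + 12 L}{3} = -4 + \frac{12 L + J L}{3} = -4 + \left(4 L + \frac{J L}{3}\right) = -4 + 4 L + \frac{J L}{3}$)
$H{\left(R \right)} = - \frac{53}{-331 - R}$
$- H{\left(d{\left(-6,-2 \right)} \right)} = - \frac{53}{331 + \left(-4 + 4 \left(-2\right) + \frac{1}{3} \left(-6\right) \left(-2\right)\right)} = - \frac{53}{331 - 8} = - \frac{53}{323}$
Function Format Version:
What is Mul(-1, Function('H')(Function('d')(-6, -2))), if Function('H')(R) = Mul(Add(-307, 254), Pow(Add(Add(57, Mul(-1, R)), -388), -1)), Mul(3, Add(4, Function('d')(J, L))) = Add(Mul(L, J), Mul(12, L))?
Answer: Rational(-53, 323) ≈ -0.16409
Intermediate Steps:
Function('d')(J, L) = Add(-4, Mul(4, L), Mul(Rational(1, 3), J, L)) (Function('d')(J, L) = Add(-4, Mul(Rational(1, 3), Add(Mul(L, J), Mul(12, L)))) = Add(-4, Mul(Rational(1, 3), Add(Mul(J, L), Mul(12, L)))) = Add(-4, Mul(Rational(1, 3), Add(Mul(12, L), Mul(J, L)))) = Add(-4, Add(Mul(4, L), Mul(Rational(1, 3), J, L))) = Add(-4, Mul(4, L), Mul(Rational(1, 3), J, L)))
Function('H')(R) = Mul(-53, Pow(Add(-331, Mul(-1, R)), -1))
Mul(-1, Function('H')(Function('d')(-6, -2))) = Mul(-1, Mul(53, Pow(Add(331, Add(-4, Mul(4, -2), Mul(Rational(1, 3), -6, -2))), -1))) = Mul(-1, Mul(53, Pow(Add(331, Add(-4, -8, 4)), -1))) = Mul(-1, Mul(53, Pow(Add(331, -8), -1))) = Mul(-1, Mul(53, Pow(323, -1))) = Mul(-1, Mul(53, Rational(1, 323))) = Mul(-1, Rational(53, 323)) = Rational(-53, 323)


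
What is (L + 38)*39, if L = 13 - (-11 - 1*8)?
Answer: 2730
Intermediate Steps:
L = 32 (L = 13 - (-11 - 8) = 13 - 1*(-19) = 13 + 19 = 32)
(L + 38)*39 = (32 + 38)*39 = 70*39 = 2730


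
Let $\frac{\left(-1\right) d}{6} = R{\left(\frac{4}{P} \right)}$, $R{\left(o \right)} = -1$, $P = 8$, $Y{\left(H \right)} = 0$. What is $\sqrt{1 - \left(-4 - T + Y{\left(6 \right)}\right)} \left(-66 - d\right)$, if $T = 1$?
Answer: $- 72 \sqrt{6} \approx -176.36$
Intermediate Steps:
$d = 6$ ($d = \left(-6\right) \left(-1\right) = 6$)
$\sqrt{1 - \left(-4 - T + Y{\left(6 \right)}\right)} \left(-66 - d\right) = \sqrt{1 + \left(\left(1 - -4\right) - 0\right)} \left(-66 - 6\right) = \sqrt{1 + \left(\left(1 + 4\right) + 0\right)} \left(-66 - 6\right) = \sqrt{1 + \left(5 + 0\right)} \left(-72\right) = \sqrt{1 + 5} \left(-72\right) = \sqrt{6} \left(-72\right) = - 72 \sqrt{6}$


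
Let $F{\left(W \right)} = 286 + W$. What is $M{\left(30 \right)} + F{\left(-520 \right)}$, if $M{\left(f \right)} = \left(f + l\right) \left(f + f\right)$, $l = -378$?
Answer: $-21114$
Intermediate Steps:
$M{\left(f \right)} = 2 f \left(-378 + f\right)$ ($M{\left(f \right)} = \left(f - 378\right) \left(f + f\right) = \left(-378 + f\right) 2 f = 2 f \left(-378 + f\right)$)
$M{\left(30 \right)} + F{\left(-520 \right)} = 2 \cdot 30 \left(-378 + 30\right) + \left(286 - 520\right) = 2 \cdot 30 \left(-348\right) - 234 = -20880 - 234 = -21114$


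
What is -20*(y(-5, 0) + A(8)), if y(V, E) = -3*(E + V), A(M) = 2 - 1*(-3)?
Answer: -400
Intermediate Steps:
A(M) = 5 (A(M) = 2 + 3 = 5)
y(V, E) = -3*E - 3*V
-20*(y(-5, 0) + A(8)) = -20*((-3*0 - 3*(-5)) + 5) = -20*((0 + 15) + 5) = -20*(15 + 5) = -20*20 = -400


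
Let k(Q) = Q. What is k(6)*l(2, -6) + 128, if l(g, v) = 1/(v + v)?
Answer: 255/2 ≈ 127.50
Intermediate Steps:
l(g, v) = 1/(2*v)
k(6)*l(2, -6) + 128 = 6*((1/2)/(-6)) + 128 = 6*((1/2)*(-1/6)) + 128 = 6*(-1/12) + 128 = -1/2 + 128 = 255/2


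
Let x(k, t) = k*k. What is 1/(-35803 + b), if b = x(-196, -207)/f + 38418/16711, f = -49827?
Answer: -48979941/1753553987393 ≈ -2.7932e-5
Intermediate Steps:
x(k, t) = k²
b = 74840230/48979941 (b = (-196)²/(-49827) + 38418/16711 = 38416*(-1/49827) + 38418*(1/16711) = -38416/49827 + 38418/16711 = 74840230/48979941 ≈ 1.5280)
1/(-35803 + b) = 1/(-35803 + 74840230/48979941) = 1/(-1753553987393/48979941) = -48979941/1753553987393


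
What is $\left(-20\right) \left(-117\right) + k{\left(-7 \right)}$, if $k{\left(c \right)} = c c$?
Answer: $2389$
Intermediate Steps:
$k{\left(c \right)} = c^{2}$
$\left(-20\right) \left(-117\right) + k{\left(-7 \right)} = \left(-20\right) \left(-117\right) + \left(-7\right)^{2} = 2340 + 49 = 2389$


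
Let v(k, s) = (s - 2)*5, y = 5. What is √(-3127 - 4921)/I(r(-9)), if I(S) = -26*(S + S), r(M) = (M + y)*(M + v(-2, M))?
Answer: -I*√503/3328 ≈ -0.0067391*I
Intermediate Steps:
v(k, s) = -10 + 5*s (v(k, s) = (-2 + s)*5 = -10 + 5*s)
r(M) = (-10 + 6*M)*(5 + M) (r(M) = (M + 5)*(M + (-10 + 5*M)) = (5 + M)*(-10 + 6*M) = (-10 + 6*M)*(5 + M))
I(S) = -52*S
√(-3127 - 4921)/I(r(-9)) = √(-3127 - 4921)/((-52*(-50 + 6*(-9)² + 20*(-9)))) = √(-8048)/((-52*(-50 + 6*81 - 180))) = (4*I*√503)/((-52*(-50 + 486 - 180))) = (4*I*√503)/((-52*256)) = (4*I*√503)/(-13312) = (4*I*√503)*(-1/13312) = -I*√503/3328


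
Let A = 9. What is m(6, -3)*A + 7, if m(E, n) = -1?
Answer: -2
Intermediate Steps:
m(6, -3)*A + 7 = -1*9 + 7 = -9 + 7 = -2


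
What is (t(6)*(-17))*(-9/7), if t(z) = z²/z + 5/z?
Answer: 2091/14 ≈ 149.36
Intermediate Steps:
t(z) = z + 5/z
(t(6)*(-17))*(-9/7) = ((6 + 5/6)*(-17))*(-9/7) = ((6 + 5*(⅙))*(-17))*(-9*⅐) = ((6 + ⅚)*(-17))*(-9/7) = ((41/6)*(-17))*(-9/7) = -697/6*(-9/7) = 2091/14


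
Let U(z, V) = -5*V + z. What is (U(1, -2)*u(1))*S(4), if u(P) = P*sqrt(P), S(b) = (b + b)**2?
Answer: 704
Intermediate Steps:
U(z, V) = z - 5*V
S(b) = 4*b**2 (S(b) = (2*b)**2 = 4*b**2)
u(P) = P**(3/2)
(U(1, -2)*u(1))*S(4) = ((1 - 5*(-2))*1**(3/2))*(4*4**2) = ((1 + 10)*1)*(4*16) = (11*1)*64 = 11*64 = 704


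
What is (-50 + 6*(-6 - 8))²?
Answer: 17956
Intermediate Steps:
(-50 + 6*(-6 - 8))² = (-50 + 6*(-14))² = (-50 - 84)² = (-134)² = 17956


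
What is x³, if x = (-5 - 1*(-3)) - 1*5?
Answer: -343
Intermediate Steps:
x = -7 (x = (-5 + 3) - 5 = -2 - 5 = -7)
x³ = (-7)³ = -343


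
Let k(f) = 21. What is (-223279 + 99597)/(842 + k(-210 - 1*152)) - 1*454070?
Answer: -391986092/863 ≈ -4.5421e+5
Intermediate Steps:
(-223279 + 99597)/(842 + k(-210 - 1*152)) - 1*454070 = (-223279 + 99597)/(842 + 21) - 1*454070 = -123682/863 - 454070 = -391986092/863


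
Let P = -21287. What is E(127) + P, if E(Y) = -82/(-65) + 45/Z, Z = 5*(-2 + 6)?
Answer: -5533707/260 ≈ -21284.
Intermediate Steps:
Z = 20 (Z = 5*4 = 20)
E(Y) = 913/260 (E(Y) = -82/(-65) + 45/20 = -82*(-1/65) + 45*(1/20) = 82/65 + 9/4 = 913/260)
E(127) + P = 913/260 - 21287 = -5533707/260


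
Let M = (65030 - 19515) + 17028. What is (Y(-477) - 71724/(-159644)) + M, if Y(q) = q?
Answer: 2477134057/39911 ≈ 62066.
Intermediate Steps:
M = 62543 (M = 45515 + 17028 = 62543)
(Y(-477) - 71724/(-159644)) + M = (-477 - 71724/(-159644)) + 62543 = (-477 - 71724*(-1/159644)) + 62543 = (-477 + 17931/39911) + 62543 = -19019616/39911 + 62543 = 2477134057/39911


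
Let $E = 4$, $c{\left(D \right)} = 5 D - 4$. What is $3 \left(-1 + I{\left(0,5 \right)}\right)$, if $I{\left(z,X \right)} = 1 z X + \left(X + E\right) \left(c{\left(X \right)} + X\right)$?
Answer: $699$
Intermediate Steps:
$c{\left(D \right)} = -4 + 5 D$
$I{\left(z,X \right)} = X z + \left(-4 + 6 X\right) \left(4 + X\right)$ ($I{\left(z,X \right)} = 1 z X + \left(X + 4\right) \left(\left(-4 + 5 X\right) + X\right) = z X + \left(4 + X\right) \left(-4 + 6 X\right) = X z + \left(-4 + 6 X\right) \left(4 + X\right)$)
$3 \left(-1 + I{\left(0,5 \right)}\right) = 3 \left(-1 + \left(-16 + 6 \cdot 5^{2} + 20 \cdot 5 + 5 \cdot 0\right)\right) = 3 \left(-1 + \left(-16 + 6 \cdot 25 + 100 + 0\right)\right) = 3 \left(-1 + \left(-16 + 150 + 100 + 0\right)\right) = 3 \left(-1 + 234\right) = 3 \cdot 233 = 699$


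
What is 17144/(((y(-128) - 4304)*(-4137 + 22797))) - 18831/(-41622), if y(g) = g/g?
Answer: 125941864151/278499669630 ≈ 0.45222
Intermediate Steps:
y(g) = 1
17144/(((y(-128) - 4304)*(-4137 + 22797))) - 18831/(-41622) = 17144/(((1 - 4304)*(-4137 + 22797))) - 18831/(-41622) = 17144/((-4303*18660)) - 18831*(-1/41622) = 17144/(-80293980) + 6277/13874 = 17144*(-1/80293980) + 6277/13874 = -4286/20073495 + 6277/13874 = 125941864151/278499669630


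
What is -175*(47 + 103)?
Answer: -26250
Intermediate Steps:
-175*(47 + 103) = -175*150 = -26250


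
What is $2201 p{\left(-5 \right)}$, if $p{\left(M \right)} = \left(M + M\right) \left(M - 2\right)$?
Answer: $154070$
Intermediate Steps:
$p{\left(M \right)} = 2 M \left(-2 + M\right)$
$2201 p{\left(-5 \right)} = 2201 \cdot 2 \left(-5\right) \left(-2 - 5\right) = 2201 \cdot 2 \left(-5\right) \left(-7\right) = 2201 \cdot 70 = 154070$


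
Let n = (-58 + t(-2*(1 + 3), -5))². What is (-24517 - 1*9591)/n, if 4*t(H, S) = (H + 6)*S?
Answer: -136432/12321 ≈ -11.073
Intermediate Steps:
t(H, S) = S*(6 + H)/4 (t(H, S) = ((H + 6)*S)/4 = ((6 + H)*S)/4 = (S*(6 + H))/4 = S*(6 + H)/4)
n = 12321/4 (n = (-58 + (¼)*(-5)*(6 - 2*(1 + 3)))² = (-58 + (¼)*(-5)*(6 - 2*4))² = (-58 + (¼)*(-5)*(6 - 8))² = (-58 + (¼)*(-5)*(-2))² = (-58 + 5/2)² = (-111/2)² = 12321/4 ≈ 3080.3)
(-24517 - 1*9591)/n = (-24517 - 1*9591)/(12321/4) = (-24517 - 9591)*(4/12321) = -34108*4/12321 = -136432/12321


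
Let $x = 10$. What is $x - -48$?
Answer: $58$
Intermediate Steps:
$x - -48 = 10 - -48 = 10 + 48 = 58$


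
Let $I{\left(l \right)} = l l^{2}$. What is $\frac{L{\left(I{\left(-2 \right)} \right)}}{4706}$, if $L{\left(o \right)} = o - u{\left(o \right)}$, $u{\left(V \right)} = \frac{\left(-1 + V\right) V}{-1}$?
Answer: $\frac{32}{2353} \approx 0.0136$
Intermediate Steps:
$u{\left(V \right)} = - V \left(-1 + V\right)$ ($u{\left(V \right)} = V \left(-1 + V\right) \left(-1\right) = - V \left(-1 + V\right)$)
$I{\left(l \right)} = l^{3}$
$L{\left(o \right)} = o - o \left(1 - o\right)$
$\frac{L{\left(I{\left(-2 \right)} \right)}}{4706} = \frac{\left(\left(-2\right)^{3}\right)^{2}}{4706} = \left(-8\right)^{2} \cdot \frac{1}{4706} = 64 \cdot \frac{1}{4706} = \frac{32}{2353}$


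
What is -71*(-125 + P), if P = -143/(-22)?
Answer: 16827/2 ≈ 8413.5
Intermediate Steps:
P = 13/2 (P = -143*(-1/22) = 13/2 ≈ 6.5000)
-71*(-125 + P) = -71*(-125 + 13/2) = -71*(-237/2) = 16827/2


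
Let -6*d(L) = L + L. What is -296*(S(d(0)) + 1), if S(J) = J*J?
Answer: -296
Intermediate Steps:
d(L) = -L/3 (d(L) = -(L + L)/6 = -L/3)
S(J) = J²
-296*(S(d(0)) + 1) = -296*((-⅓*0)² + 1) = -296*(0² + 1) = -296*(0 + 1) = -296*1 = -296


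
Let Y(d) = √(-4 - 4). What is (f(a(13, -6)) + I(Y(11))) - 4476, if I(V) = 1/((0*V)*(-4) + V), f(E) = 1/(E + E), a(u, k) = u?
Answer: -116375/26 - I*√2/4 ≈ -4476.0 - 0.35355*I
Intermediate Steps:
Y(d) = 2*I*√2 (Y(d) = √(-8) = 2*I*√2)
f(E) = 1/(2*E)
I(V) = 1/V (I(V) = 1/(0*(-4) + V) = 1/(0 + V) = 1/V)
(f(a(13, -6)) + I(Y(11))) - 4476 = ((½)/13 + 1/(2*I*√2)) - 4476 = ((½)*(1/13) - I*√2/4) - 4476 = (1/26 - I*√2/4) - 4476 = -116375/26 - I*√2/4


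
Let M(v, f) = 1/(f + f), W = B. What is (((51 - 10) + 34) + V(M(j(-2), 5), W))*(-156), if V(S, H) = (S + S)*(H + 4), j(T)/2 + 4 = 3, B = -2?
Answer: -58812/5 ≈ -11762.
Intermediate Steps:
j(T) = -2 (j(T) = -8 + 2*3 = -8 + 6 = -2)
W = -2
M(v, f) = 1/(2*f)
V(S, H) = 2*S*(4 + H) (V(S, H) = (2*S)*(4 + H) = 2*S*(4 + H))
(((51 - 10) + 34) + V(M(j(-2), 5), W))*(-156) = (((51 - 10) + 34) + 2*((½)/5)*(4 - 2))*(-156) = ((41 + 34) + 2*((½)*(⅕))*2)*(-156) = (75 + 2*(⅒)*2)*(-156) = (75 + ⅖)*(-156) = (377/5)*(-156) = -58812/5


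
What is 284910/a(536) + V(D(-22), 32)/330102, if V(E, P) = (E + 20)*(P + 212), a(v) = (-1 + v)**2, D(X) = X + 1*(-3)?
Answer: 9370016632/9448344495 ≈ 0.99171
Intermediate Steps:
D(X) = -3 + X (D(X) = X - 3 = -3 + X)
V(E, P) = (20 + E)*(212 + P)
284910/a(536) + V(D(-22), 32)/330102 = 284910/((-1 + 536)**2) + (4240 + 20*32 + 212*(-3 - 22) + (-3 - 22)*32)/330102 = 284910/(535**2) + (4240 + 640 + 212*(-25) - 25*32)*(1/330102) = 284910/286225 + (4240 + 640 - 5300 - 800)*(1/330102) = 284910*(1/286225) - 1220*1/330102 = 56982/57245 - 610/165051 = 9370016632/9448344495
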